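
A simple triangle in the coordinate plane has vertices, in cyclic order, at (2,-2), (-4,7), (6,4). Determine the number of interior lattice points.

34

By the shoelace formula, twice the signed area is |(2·7 − (-4)·(-2)) + ((-4)·4 − 6·7) + (6·(-2) − 2·4)| = 72, so the area is 36.
The number of boundary lattice points is Σ gcd(|Δx|,|Δy|) = gcd(6,9) + gcd(10,3) + gcd(4,6) = 3+1+2 = 6.
Pick's theorem gives I = A − B/2 + 1 = 36 − 6/2 + 1 = 34.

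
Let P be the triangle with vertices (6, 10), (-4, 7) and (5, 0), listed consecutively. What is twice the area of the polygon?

97

The shoelace formula gives twice the area as |[6·7 − (-4)·10] + [(-4)·0 − 5·7] + [5·10 − 6·0]| = 97, so the area is 97/2.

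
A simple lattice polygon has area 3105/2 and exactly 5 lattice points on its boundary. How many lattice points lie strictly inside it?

1551

Pick's theorem A = I + B/2 − 1 rearranges to I = A − B/2 + 1 = 3105/2 − 5/2 + 1 = 1551.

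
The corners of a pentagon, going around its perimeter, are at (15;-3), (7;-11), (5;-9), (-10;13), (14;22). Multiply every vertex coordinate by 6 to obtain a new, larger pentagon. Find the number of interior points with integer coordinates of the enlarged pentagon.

By the shoelace formula, twice the signed area is |(15·(-11) − 7·(-3)) + (7·(-9) − 5·(-11)) + (5·13 − (-10)·(-9)) + ((-10)·22 − 14·13) + (14·(-3) − 15·22)| = 951, so the area is 475.5.
The number of boundary lattice points is Σ gcd(|Δx|,|Δy|) = gcd(8,8) + gcd(2,2) + gcd(15,22) + gcd(24,9) + gcd(1,25) = 8+2+1+3+1 = 15.
Scaling by 6 multiplies the area by 6² = 36 (so the new area is 17118) and multiplies the boundary lattice-point count by 6, giving 90.
By Pick's theorem, the interior count of the dilated polygon is 17118 − 90/2 + 1 = 17074.

17074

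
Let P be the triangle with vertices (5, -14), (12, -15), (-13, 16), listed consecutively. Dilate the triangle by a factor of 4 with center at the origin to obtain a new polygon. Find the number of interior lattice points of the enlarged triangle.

1521

Using the shoelace formula, 2A = |[5·(-15) − 12·(-14)] + [12·16 − (-13)·(-15)] + [(-13)·(-14) − 5·16]| = 192, so the area is 96.
Along each edge there are gcd(|Δx|,|Δy|)+1 lattice points, so counting each shared vertex once the boundary has gcd(7,1) + gcd(25,31) + gcd(18,30) = 1+1+6 = 8.
Scaling by 4 multiplies the area by 4² = 16 (so the new area is 1536) and multiplies the boundary lattice-point count by 4, giving 32.
By Pick's theorem, the interior count of the dilated polygon is 1536 − 32/2 + 1 = 1521.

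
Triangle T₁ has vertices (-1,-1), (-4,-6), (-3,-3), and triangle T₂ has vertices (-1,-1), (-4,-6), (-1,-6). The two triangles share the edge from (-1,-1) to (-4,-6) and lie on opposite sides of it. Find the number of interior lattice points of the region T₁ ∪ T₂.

The union is the simple quadrilateral with vertices (-1,-1), (-3,-3), (-4,-6), (-1,-6) in order.
The shoelace formula gives twice the area as |((-1)·(-3) − (-3)·(-1)) + ((-3)·(-6) − (-4)·(-3)) + ((-4)·(-6) − (-1)·(-6)) + ((-1)·(-1) − (-1)·(-6))| = 19, so the area is 19/2.
Summing gcd(|Δx|,|Δy|) over the edges gives the boundary count: gcd(2,2) + gcd(1,3) + gcd(3,0) + gcd(0,5) = 2+1+3+5 = 11.
By Pick's theorem I = A − B/2 + 1 = 19/2 − 11/2 + 1 = 5.

5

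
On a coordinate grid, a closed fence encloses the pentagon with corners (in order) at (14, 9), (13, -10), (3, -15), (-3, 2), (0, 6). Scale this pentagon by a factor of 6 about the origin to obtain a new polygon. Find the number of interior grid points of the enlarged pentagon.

10108

The shoelace formula gives twice the area as |(14·(-10) − 13·9) + (13·(-15) − 3·(-10)) + (3·2 − (-3)·(-15)) + ((-3)·6 − 0·2) + (0·9 − 14·6)| = 563, so the area is 281.5.
Summing gcd(|Δx|,|Δy|) over the edges gives the boundary count: gcd(1,19) + gcd(10,5) + gcd(6,17) + gcd(3,4) + gcd(14,3) = 1+5+1+1+1 = 9.
Scaling by 6 multiplies the area by 6² = 36 (so the new area is 10134) and multiplies the boundary lattice-point count by 6, giving 54.
By Pick's theorem, the interior count of the dilated polygon is 10134 − 54/2 + 1 = 10108.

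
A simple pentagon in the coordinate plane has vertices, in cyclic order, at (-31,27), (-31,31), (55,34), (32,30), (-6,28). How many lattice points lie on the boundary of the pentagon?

Summing gcd(|Δx|,|Δy|) over the edges gives the boundary count: gcd(0,4) + gcd(86,3) + gcd(23,4) + gcd(38,2) + gcd(25,1) = 4+1+1+2+1 = 9.

9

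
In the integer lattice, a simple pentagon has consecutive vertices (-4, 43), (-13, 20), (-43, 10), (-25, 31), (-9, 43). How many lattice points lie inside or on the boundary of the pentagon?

455

By the shoelace formula, twice the signed area is |[(-4)·20 − (-13)·43] + [(-13)·10 − (-43)·20] + [(-43)·31 − (-25)·10] + [(-25)·43 − (-9)·31] + [(-9)·43 − (-4)·43]| = 885, so the area is 442.5.
Summing gcd(|Δx|,|Δy|) over the edges gives the boundary count: gcd(9,23) + gcd(30,10) + gcd(18,21) + gcd(16,12) + gcd(5,0) = 1+10+3+4+5 = 23.
Pick's theorem gives I = A − B/2 + 1 = 442.5 − 23/2 + 1 = 432, so the closed region contains I + B = 432 + 23 = 455 lattice points.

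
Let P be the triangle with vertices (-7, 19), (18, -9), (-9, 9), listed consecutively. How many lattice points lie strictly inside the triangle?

148

Using the shoelace formula, 2A = |[(-7)·(-9) − 18·19] + [18·9 − (-9)·(-9)] + [(-9)·19 − (-7)·9]| = 306, so the area is 153.
Along each edge there are gcd(|Δx|,|Δy|)+1 lattice points, so counting each shared vertex once the boundary has gcd(25,28) + gcd(27,18) + gcd(2,10) = 1+9+2 = 12.
Pick's theorem gives I = A − B/2 + 1 = 153 − 12/2 + 1 = 148.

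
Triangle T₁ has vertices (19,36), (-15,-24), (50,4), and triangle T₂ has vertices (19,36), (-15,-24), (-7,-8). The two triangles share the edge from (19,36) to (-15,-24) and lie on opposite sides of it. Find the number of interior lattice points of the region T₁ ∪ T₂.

1501

The union is the simple quadrilateral with vertices (19,36), (50,4), (-15,-24), (-7,-8) in order.
By the shoelace formula, twice the signed area is |(19·4 − 50·36) + (50·(-24) − (-15)·4) + ((-15)·(-8) − (-7)·(-24)) + ((-7)·36 − 19·(-8))| = 3012, so the area is 1506.
The number of boundary lattice points is Σ gcd(|Δx|,|Δy|) = gcd(31,32) + gcd(65,28) + gcd(8,16) + gcd(26,44) = 1+1+8+2 = 12.
By Pick's theorem I = A − B/2 + 1 = 1506 − 12/2 + 1 = 1501.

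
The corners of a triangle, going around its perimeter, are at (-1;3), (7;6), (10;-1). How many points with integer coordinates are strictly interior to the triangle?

32

By the shoelace formula, twice the signed area is |((-1)·6 − 7·3) + (7·(-1) − 10·6) + (10·3 − (-1)·(-1))| = 65, so the area is 65/2.
The number of boundary lattice points is Σ gcd(|Δx|,|Δy|) = gcd(8,3) + gcd(3,7) + gcd(11,4) = 1+1+1 = 3.
By Pick's theorem A = I + B/2 − 1, so I = 65/2 − 3/2 + 1 = 32.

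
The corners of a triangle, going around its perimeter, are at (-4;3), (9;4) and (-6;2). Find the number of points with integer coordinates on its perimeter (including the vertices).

3

The number of boundary lattice points is Σ gcd(|Δx|,|Δy|) = gcd(13,1) + gcd(15,2) + gcd(2,1) = 1+1+1 = 3.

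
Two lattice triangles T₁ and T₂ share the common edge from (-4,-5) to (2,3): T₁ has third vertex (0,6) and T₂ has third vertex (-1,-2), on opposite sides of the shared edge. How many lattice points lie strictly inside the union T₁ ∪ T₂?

18

The union is the simple quadrilateral with vertices (-4,-5), (0,6), (2,3), (-1,-2) in order.
The shoelace formula gives twice the area as |((-4)·6 − 0·(-5)) + (0·3 − 2·6) + (2·(-2) − (-1)·3) + ((-1)·(-5) − (-4)·(-2))| = 40, so the area is 20.
The number of boundary lattice points is Σ gcd(|Δx|,|Δy|) = gcd(4,11) + gcd(2,3) + gcd(3,5) + gcd(3,3) = 1+1+1+3 = 6.
By Pick's theorem I = A − B/2 + 1 = 20 − 6/2 + 1 = 18.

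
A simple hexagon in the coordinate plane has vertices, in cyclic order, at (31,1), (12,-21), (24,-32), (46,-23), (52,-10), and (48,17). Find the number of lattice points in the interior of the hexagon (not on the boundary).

Using the shoelace formula, 2A = |[31·(-21) − 12·1] + [12·(-32) − 24·(-21)] + [24·(-23) − 46·(-32)] + [46·(-10) − 52·(-23)] + [52·17 − 48·(-10)] + [48·1 − 31·17]| = 1998, so the area is 999.
The number of boundary lattice points is Σ gcd(|Δx|,|Δy|) = gcd(19,22) + gcd(12,11) + gcd(22,9) + gcd(6,13) + gcd(4,27) + gcd(17,16) = 1+1+1+1+1+1 = 6.
Pick's theorem gives I = A − B/2 + 1 = 999 − 6/2 + 1 = 997.

997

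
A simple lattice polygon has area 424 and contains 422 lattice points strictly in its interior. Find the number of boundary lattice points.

Pick's theorem gives A = I + B/2 − 1, so B = 2(A − I + 1) = 2(424 − 422 + 1) = 6.

6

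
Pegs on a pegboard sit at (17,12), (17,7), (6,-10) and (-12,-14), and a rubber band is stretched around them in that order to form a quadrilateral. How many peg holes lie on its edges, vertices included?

Summing gcd(|Δx|,|Δy|) over the edges gives the boundary count: gcd(0,5) + gcd(11,17) + gcd(18,4) + gcd(29,26) = 5+1+2+1 = 9.

9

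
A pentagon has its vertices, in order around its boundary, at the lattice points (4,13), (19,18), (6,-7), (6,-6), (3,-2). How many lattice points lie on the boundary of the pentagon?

9

The number of boundary lattice points is Σ gcd(|Δx|,|Δy|) = gcd(15,5) + gcd(13,25) + gcd(0,1) + gcd(3,4) + gcd(1,15) = 5+1+1+1+1 = 9.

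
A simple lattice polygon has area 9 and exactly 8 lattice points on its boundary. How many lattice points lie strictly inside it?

6

From Pick's theorem, I = A − B/2 + 1 = 9 − 8/2 + 1 = 6.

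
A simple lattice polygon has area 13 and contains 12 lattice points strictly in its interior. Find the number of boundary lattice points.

Pick's theorem gives A = I + B/2 − 1, so B = 2(A − I + 1) = 2(13 − 12 + 1) = 4.

4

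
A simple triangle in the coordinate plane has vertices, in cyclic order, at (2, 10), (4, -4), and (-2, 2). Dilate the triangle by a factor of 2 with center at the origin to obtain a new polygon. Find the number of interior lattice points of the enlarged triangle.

The shoelace formula gives twice the area as |(2·(-4) − 4·10) + (4·2 − (-2)·(-4)) + ((-2)·10 − 2·2)| = 72, so the area is 36.
Summing gcd(|Δx|,|Δy|) over the edges gives the boundary count: gcd(2,14) + gcd(6,6) + gcd(4,8) = 2+6+4 = 12.
Scaling by 2 multiplies the area by 2² = 4 (so the new area is 144) and multiplies the boundary lattice-point count by 2, giving 24.
By Pick's theorem, the interior count of the dilated polygon is 144 − 24/2 + 1 = 133.

133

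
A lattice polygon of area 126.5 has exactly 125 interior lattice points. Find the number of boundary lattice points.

5

Pick's theorem gives A = I + B/2 − 1, so B = 2(A − I + 1) = 2(126.5 − 125 + 1) = 5.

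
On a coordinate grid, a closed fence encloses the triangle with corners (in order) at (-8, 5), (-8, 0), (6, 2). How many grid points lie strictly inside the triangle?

By the shoelace formula, twice the signed area is |((-8)·0 − (-8)·5) + ((-8)·2 − 6·0) + (6·5 − (-8)·2)| = 70, so the area is 35.
The number of boundary lattice points is Σ gcd(|Δx|,|Δy|) = gcd(0,5) + gcd(14,2) + gcd(14,3) = 5+2+1 = 8.
By Pick's theorem A = I + B/2 − 1, so I = 35 − 8/2 + 1 = 32.

32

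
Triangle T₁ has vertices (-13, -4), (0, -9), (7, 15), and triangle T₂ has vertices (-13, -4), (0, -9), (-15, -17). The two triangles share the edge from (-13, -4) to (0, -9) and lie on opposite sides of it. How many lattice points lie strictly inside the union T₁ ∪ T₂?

262

The union is the simple quadrilateral with vertices (-13, -4), (7, 15), (0, -9), (-15, -17) in order.
Using the shoelace formula, 2A = |[(-13)·15 − 7·(-4)] + [7·(-9) − 0·15] + [0·(-17) − (-15)·(-9)] + [(-15)·(-4) − (-13)·(-17)]| = 526, so the area is 263.
The number of boundary lattice points is Σ gcd(|Δx|,|Δy|) = gcd(20,19) + gcd(7,24) + gcd(15,8) + gcd(2,13) = 1+1+1+1 = 4.
By Pick's theorem I = A − B/2 + 1 = 263 − 4/2 + 1 = 262.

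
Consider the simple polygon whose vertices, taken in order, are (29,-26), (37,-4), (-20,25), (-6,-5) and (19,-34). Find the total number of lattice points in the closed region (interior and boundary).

1371

By the shoelace formula, twice the signed area is |(29·(-4) − 37·(-26)) + (37·25 − (-20)·(-4)) + ((-20)·(-5) − (-6)·25) + ((-6)·(-34) − 19·(-5)) + (19·(-26) − 29·(-34))| = 2732, so the area is 1366.
The number of boundary lattice points is Σ gcd(|Δx|,|Δy|) = gcd(8,22) + gcd(57,29) + gcd(14,30) + gcd(25,29) + gcd(10,8) = 2+1+2+1+2 = 8.
Pick's theorem gives I = A − B/2 + 1 = 1366 − 8/2 + 1 = 1363, so the closed region contains I + B = 1363 + 8 = 1371 lattice points.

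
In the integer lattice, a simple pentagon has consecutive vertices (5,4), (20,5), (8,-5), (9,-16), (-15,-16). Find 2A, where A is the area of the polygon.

The shoelace formula gives twice the area as |(5·5 − 20·4) + (20·(-5) − 8·5) + (8·(-16) − 9·(-5)) + (9·(-16) − (-15)·(-16)) + ((-15)·4 − 5·(-16))| = 642, so the area is 321.

642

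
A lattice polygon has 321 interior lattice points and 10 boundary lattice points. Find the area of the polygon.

By Pick's theorem, A = I + B/2 − 1 = 321 + 10/2 − 1 = 325.

325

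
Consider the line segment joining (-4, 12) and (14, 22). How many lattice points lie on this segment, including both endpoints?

3

The number of lattice points on a segment between lattice points is gcd(|Δx|,|Δy|) + 1 = gcd(18,10) + 1 = 2 + 1 = 3.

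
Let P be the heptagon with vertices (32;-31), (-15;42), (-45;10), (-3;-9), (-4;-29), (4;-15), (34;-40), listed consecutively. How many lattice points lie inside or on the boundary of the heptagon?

The shoelace formula gives twice the area as |(32·42 − (-15)·(-31)) + ((-15)·10 − (-45)·42) + ((-45)·(-9) − (-3)·10) + ((-3)·(-29) − (-4)·(-9)) + ((-4)·(-15) − 4·(-29)) + (4·(-40) − 34·(-15)) + (34·(-31) − 32·(-40))| = 3857, so the area is 1928.5.
Along each edge there are gcd(|Δx|,|Δy|)+1 lattice points, so counting each shared vertex once the boundary has gcd(47,73) + gcd(30,32) + gcd(42,19) + gcd(1,20) + gcd(8,14) + gcd(30,25) + gcd(2,9) = 1+2+1+1+2+5+1 = 13.
Pick's theorem gives I = A − B/2 + 1 = 1928.5 − 13/2 + 1 = 1923, so the closed region contains I + B = 1923 + 13 = 1936 lattice points.

1936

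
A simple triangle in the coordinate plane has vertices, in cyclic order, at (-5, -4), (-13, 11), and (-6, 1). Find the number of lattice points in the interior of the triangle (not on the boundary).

12

Using the shoelace formula, 2A = |[(-5)·11 − (-13)·(-4)] + [(-13)·1 − (-6)·11] + [(-6)·(-4) − (-5)·1]| = 25, so the area is 12.5.
The number of boundary lattice points is Σ gcd(|Δx|,|Δy|) = gcd(8,15) + gcd(7,10) + gcd(1,5) = 1+1+1 = 3.
Pick's theorem gives I = A − B/2 + 1 = 12.5 − 3/2 + 1 = 12.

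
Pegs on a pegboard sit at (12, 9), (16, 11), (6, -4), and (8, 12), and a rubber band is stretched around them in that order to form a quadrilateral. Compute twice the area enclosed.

110

By the shoelace formula, twice the signed area is |[12·11 − 16·9] + [16·(-4) − 6·11] + [6·12 − 8·(-4)] + [8·9 − 12·12]| = 110, so the area is 55.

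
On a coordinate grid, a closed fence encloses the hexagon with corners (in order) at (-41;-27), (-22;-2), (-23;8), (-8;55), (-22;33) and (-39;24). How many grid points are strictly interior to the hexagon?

901

Using the shoelace formula, 2A = |((-41)·(-2) − (-22)·(-27)) + ((-22)·8 − (-23)·(-2)) + ((-23)·55 − (-8)·8) + ((-8)·33 − (-22)·55) + ((-22)·24 − (-39)·33) + ((-39)·(-27) − (-41)·24)| = 1807, so the area is 903.5.
Along each edge there are gcd(|Δx|,|Δy|)+1 lattice points, so counting each shared vertex once the boundary has gcd(19,25) + gcd(1,10) + gcd(15,47) + gcd(14,22) + gcd(17,9) + gcd(2,51) = 1+1+1+2+1+1 = 7.
Pick's theorem gives I = A − B/2 + 1 = 903.5 − 7/2 + 1 = 901.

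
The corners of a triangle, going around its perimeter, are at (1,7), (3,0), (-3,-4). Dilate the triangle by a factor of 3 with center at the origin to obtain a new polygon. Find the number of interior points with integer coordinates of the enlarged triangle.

220

By the shoelace formula, twice the signed area is |[1·0 − 3·7] + [3·(-4) − (-3)·0] + [(-3)·7 − 1·(-4)]| = 50, so the area is 25.
Along each edge there are gcd(|Δx|,|Δy|)+1 lattice points, so counting each shared vertex once the boundary has gcd(2,7) + gcd(6,4) + gcd(4,11) = 1+2+1 = 4.
Scaling by 3 multiplies the area by 3² = 9 (so the new area is 225) and multiplies the boundary lattice-point count by 3, giving 12.
By Pick's theorem, the interior count of the dilated polygon is 225 − 12/2 + 1 = 220.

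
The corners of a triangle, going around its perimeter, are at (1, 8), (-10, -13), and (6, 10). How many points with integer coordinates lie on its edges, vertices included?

3

Summing gcd(|Δx|,|Δy|) over the edges gives the boundary count: gcd(11,21) + gcd(16,23) + gcd(5,2) = 1+1+1 = 3.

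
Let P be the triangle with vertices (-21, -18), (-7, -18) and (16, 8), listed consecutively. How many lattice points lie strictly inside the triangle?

The shoelace formula gives twice the area as |((-21)·(-18) − (-7)·(-18)) + ((-7)·8 − 16·(-18)) + (16·(-18) − (-21)·8)| = 364, so the area is 182.
Along each edge there are gcd(|Δx|,|Δy|)+1 lattice points, so counting each shared vertex once the boundary has gcd(14,0) + gcd(23,26) + gcd(37,26) = 14+1+1 = 16.
Pick's theorem gives I = A − B/2 + 1 = 182 − 16/2 + 1 = 175.

175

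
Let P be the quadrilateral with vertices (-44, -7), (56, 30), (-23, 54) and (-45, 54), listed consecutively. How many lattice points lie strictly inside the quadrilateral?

3321

By the shoelace formula, twice the signed area is |((-44)·30 − 56·(-7)) + (56·54 − (-23)·30) + ((-23)·54 − (-45)·54) + ((-45)·(-7) − (-44)·54)| = 6665, so the area is 6665/2.
Along each edge there are gcd(|Δx|,|Δy|)+1 lattice points, so counting each shared vertex once the boundary has gcd(100,37) + gcd(79,24) + gcd(22,0) + gcd(1,61) = 1+1+22+1 = 25.
By Pick's theorem A = I + B/2 − 1, so I = 6665/2 − 25/2 + 1 = 3321.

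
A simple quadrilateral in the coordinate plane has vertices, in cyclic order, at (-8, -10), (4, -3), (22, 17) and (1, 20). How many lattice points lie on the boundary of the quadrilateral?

Along each edge there are gcd(|Δx|,|Δy|)+1 lattice points, so counting each shared vertex once the boundary has gcd(12,7) + gcd(18,20) + gcd(21,3) + gcd(9,30) = 1+2+3+3 = 9.

9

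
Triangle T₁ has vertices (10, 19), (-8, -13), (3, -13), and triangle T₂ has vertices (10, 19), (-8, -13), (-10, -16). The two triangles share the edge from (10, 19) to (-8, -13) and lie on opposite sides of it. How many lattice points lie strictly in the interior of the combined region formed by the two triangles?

The union is the simple quadrilateral with vertices (10, 19), (3, -13), (-8, -13), (-10, -16) in order.
The shoelace formula gives twice the area as |[10·(-13) − 3·19] + [3·(-13) − (-8)·(-13)] + [(-8)·(-16) − (-10)·(-13)] + [(-10)·19 − 10·(-16)]| = 362, so the area is 181.
Summing gcd(|Δx|,|Δy|) over the edges gives the boundary count: gcd(7,32) + gcd(11,0) + gcd(2,3) + gcd(20,35) = 1+11+1+5 = 18.
By Pick's theorem I = A − B/2 + 1 = 181 − 18/2 + 1 = 173.

173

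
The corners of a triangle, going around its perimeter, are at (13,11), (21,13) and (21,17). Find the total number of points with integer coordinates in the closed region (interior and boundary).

The shoelace formula gives twice the area as |(13·13 − 21·11) + (21·17 − 21·13) + (21·11 − 13·17)| = 32, so the area is 16.
The number of boundary lattice points is Σ gcd(|Δx|,|Δy|) = gcd(8,2) + gcd(0,4) + gcd(8,6) = 2+4+2 = 8.
Pick's theorem gives I = A − B/2 + 1 = 16 − 8/2 + 1 = 13, so the closed region contains I + B = 13 + 8 = 21 lattice points.

21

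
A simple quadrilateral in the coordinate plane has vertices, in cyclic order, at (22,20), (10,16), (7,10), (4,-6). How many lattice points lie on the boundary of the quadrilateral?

10

Summing gcd(|Δx|,|Δy|) over the edges gives the boundary count: gcd(12,4) + gcd(3,6) + gcd(3,16) + gcd(18,26) = 4+3+1+2 = 10.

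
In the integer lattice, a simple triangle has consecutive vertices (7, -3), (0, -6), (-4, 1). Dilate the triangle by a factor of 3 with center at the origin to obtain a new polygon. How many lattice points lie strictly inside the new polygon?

Using the shoelace formula, 2A = |[7·(-6) − 0·(-3)] + [0·1 − (-4)·(-6)] + [(-4)·(-3) − 7·1]| = 61, so the area is 61/2.
The number of boundary lattice points is Σ gcd(|Δx|,|Δy|) = gcd(7,3) + gcd(4,7) + gcd(11,4) = 1+1+1 = 3.
Scaling by 3 multiplies the area by 3² = 9 (so the new area is 274.5) and multiplies the boundary lattice-point count by 3, giving 9.
By Pick's theorem, the interior count of the dilated polygon is 274.5 − 9/2 + 1 = 271.

271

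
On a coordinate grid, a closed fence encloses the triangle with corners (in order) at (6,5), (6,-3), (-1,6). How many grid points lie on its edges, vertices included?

The number of boundary lattice points is Σ gcd(|Δx|,|Δy|) = gcd(0,8) + gcd(7,9) + gcd(7,1) = 8+1+1 = 10.

10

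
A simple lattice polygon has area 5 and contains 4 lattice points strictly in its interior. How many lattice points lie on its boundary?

Pick's theorem gives A = I + B/2 − 1, so B = 2(A − I + 1) = 2(5 − 4 + 1) = 4.

4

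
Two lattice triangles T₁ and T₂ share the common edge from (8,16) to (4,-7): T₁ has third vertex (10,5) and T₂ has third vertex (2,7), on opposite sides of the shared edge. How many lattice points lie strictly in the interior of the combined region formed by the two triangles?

91

The union is the simple quadrilateral with vertices (8,16), (10,5), (4,-7), (2,7) in order.
By the shoelace formula, twice the signed area is |[8·5 − 10·16] + [10·(-7) − 4·5] + [4·7 − 2·(-7)] + [2·16 − 8·7]| = 192, so the area is 96.
Along each edge there are gcd(|Δx|,|Δy|)+1 lattice points, so counting each shared vertex once the boundary has gcd(2,11) + gcd(6,12) + gcd(2,14) + gcd(6,9) = 1+6+2+3 = 12.
By Pick's theorem I = A − B/2 + 1 = 96 − 12/2 + 1 = 91.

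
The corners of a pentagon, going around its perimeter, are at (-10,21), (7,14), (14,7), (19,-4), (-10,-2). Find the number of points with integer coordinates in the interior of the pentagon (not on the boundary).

Using the shoelace formula, 2A = |((-10)·14 − 7·21) + (7·7 − 14·14) + (14·(-4) − 19·7) + (19·(-2) − (-10)·(-4)) + ((-10)·21 − (-10)·(-2))| = 931, so the area is 931/2.
The number of boundary lattice points is Σ gcd(|Δx|,|Δy|) = gcd(17,7) + gcd(7,7) + gcd(5,11) + gcd(29,2) + gcd(0,23) = 1+7+1+1+23 = 33.
By Pick's theorem A = I + B/2 − 1, so I = 931/2 − 33/2 + 1 = 450.

450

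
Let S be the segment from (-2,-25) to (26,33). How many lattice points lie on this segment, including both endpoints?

3

The number of lattice points on a segment between lattice points is gcd(|Δx|,|Δy|) + 1 = gcd(28,58) + 1 = 2 + 1 = 3.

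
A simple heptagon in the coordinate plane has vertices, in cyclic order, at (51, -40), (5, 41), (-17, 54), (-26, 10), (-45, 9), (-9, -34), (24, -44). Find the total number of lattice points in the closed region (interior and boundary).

4412

The shoelace formula gives twice the area as |(51·41 − 5·(-40)) + (5·54 − (-17)·41) + ((-17)·10 − (-26)·54) + ((-26)·9 − (-45)·10) + ((-45)·(-34) − (-9)·9) + ((-9)·(-44) − 24·(-34)) + (24·(-40) − 51·(-44))| = 8815, so the area is 8815/2.
Along each edge there are gcd(|Δx|,|Δy|)+1 lattice points, so counting each shared vertex once the boundary has gcd(46,81) + gcd(22,13) + gcd(9,44) + gcd(19,1) + gcd(36,43) + gcd(33,10) + gcd(27,4) = 1+1+1+1+1+1+1 = 7.
Pick's theorem gives I = A − B/2 + 1 = 8815/2 − 7/2 + 1 = 4405, so the closed region contains I + B = 4405 + 7 = 4412 lattice points.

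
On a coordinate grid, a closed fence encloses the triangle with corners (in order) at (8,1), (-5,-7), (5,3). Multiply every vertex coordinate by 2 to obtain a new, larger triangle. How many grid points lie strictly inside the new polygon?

Using the shoelace formula, 2A = |[8·(-7) − (-5)·1] + [(-5)·3 − 5·(-7)] + [5·1 − 8·3]| = 50, so the area is 25.
Summing gcd(|Δx|,|Δy|) over the edges gives the boundary count: gcd(13,8) + gcd(10,10) + gcd(3,2) = 1+10+1 = 12.
Scaling by 2 multiplies the area by 2² = 4 (so the new area is 100) and multiplies the boundary lattice-point count by 2, giving 24.
By Pick's theorem, the interior count of the dilated polygon is 100 − 24/2 + 1 = 89.

89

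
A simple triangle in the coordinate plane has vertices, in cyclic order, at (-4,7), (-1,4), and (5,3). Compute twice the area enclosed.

The shoelace formula gives twice the area as |((-4)·4 − (-1)·7) + ((-1)·3 − 5·4) + (5·7 − (-4)·3)| = 15, so the area is 15/2.

15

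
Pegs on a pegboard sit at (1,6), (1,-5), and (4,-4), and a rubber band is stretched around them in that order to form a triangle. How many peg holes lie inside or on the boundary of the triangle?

The shoelace formula gives twice the area as |(1·(-5) − 1·6) + (1·(-4) − 4·(-5)) + (4·6 − 1·(-4))| = 33, so the area is 33/2.
Summing gcd(|Δx|,|Δy|) over the edges gives the boundary count: gcd(0,11) + gcd(3,1) + gcd(3,10) = 11+1+1 = 13.
Pick's theorem gives I = A − B/2 + 1 = 33/2 − 13/2 + 1 = 11, so the closed region contains I + B = 11 + 13 = 24 lattice points.

24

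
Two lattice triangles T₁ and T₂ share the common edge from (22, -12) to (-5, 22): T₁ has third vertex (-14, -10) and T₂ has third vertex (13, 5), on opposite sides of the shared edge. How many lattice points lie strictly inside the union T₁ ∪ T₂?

The union is the simple quadrilateral with vertices (22, -12), (-14, -10), (-5, 22), (13, 5) in order.
By the shoelace formula, twice the signed area is |(22·(-10) − (-14)·(-12)) + ((-14)·22 − (-5)·(-10)) + ((-5)·5 − 13·22) + (13·(-12) − 22·5)| = 1323, so the area is 661.5.
Along each edge there are gcd(|Δx|,|Δy|)+1 lattice points, so counting each shared vertex once the boundary has gcd(36,2) + gcd(9,32) + gcd(18,17) + gcd(9,17) = 2+1+1+1 = 5.
By Pick's theorem I = A − B/2 + 1 = 661.5 − 5/2 + 1 = 660.

660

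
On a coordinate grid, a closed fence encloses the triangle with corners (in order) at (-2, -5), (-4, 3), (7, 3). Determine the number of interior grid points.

By the shoelace formula, twice the signed area is |[(-2)·3 − (-4)·(-5)] + [(-4)·3 − 7·3] + [7·(-5) − (-2)·3]| = 88, so the area is 44.
Summing gcd(|Δx|,|Δy|) over the edges gives the boundary count: gcd(2,8) + gcd(11,0) + gcd(9,8) = 2+11+1 = 14.
Pick's theorem gives I = A − B/2 + 1 = 44 − 14/2 + 1 = 38.

38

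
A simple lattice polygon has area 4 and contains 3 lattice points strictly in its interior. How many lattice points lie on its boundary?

Pick's theorem gives A = I + B/2 − 1, so B = 2(A − I + 1) = 2(4 − 3 + 1) = 4.

4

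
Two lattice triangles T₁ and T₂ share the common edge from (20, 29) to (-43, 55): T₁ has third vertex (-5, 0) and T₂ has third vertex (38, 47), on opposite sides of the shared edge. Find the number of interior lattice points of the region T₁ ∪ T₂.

2030

The union is the simple quadrilateral with vertices (20, 29), (-5, 0), (-43, 55), (38, 47) in order.
The shoelace formula gives twice the area as |(20·0 − (-5)·29) + ((-5)·55 − (-43)·0) + ((-43)·47 − 38·55) + (38·29 − 20·47)| = 4079, so the area is 4079/2.
Along each edge there are gcd(|Δx|,|Δy|)+1 lattice points, so counting each shared vertex once the boundary has gcd(25,29) + gcd(38,55) + gcd(81,8) + gcd(18,18) = 1+1+1+18 = 21.
By Pick's theorem I = A − B/2 + 1 = 4079/2 − 21/2 + 1 = 2030.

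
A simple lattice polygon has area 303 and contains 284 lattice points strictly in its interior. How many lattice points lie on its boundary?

40

Pick's theorem gives A = I + B/2 − 1, so B = 2(A − I + 1) = 2(303 − 284 + 1) = 40.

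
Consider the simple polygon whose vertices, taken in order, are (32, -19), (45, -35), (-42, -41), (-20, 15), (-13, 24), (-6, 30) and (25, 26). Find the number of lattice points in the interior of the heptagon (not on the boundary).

3883

By the shoelace formula, twice the signed area is |[32·(-35) − 45·(-19)] + [45·(-41) − (-42)·(-35)] + [(-42)·15 − (-20)·(-41)] + [(-20)·24 − (-13)·15] + [(-13)·30 − (-6)·24] + [(-6)·26 − 25·30] + [25·(-19) − 32·26]| = 7774, so the area is 3887.
Summing gcd(|Δx|,|Δy|) over the edges gives the boundary count: gcd(13,16) + gcd(87,6) + gcd(22,56) + gcd(7,9) + gcd(7,6) + gcd(31,4) + gcd(7,45) = 1+3+2+1+1+1+1 = 10.
Pick's theorem gives I = A − B/2 + 1 = 3887 − 10/2 + 1 = 3883.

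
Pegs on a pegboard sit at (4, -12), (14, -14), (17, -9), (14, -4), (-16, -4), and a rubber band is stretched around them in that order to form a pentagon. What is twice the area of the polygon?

By the shoelace formula, twice the signed area is |(4·(-14) − 14·(-12)) + (14·(-9) − 17·(-14)) + (17·(-4) − 14·(-9)) + (14·(-4) − (-16)·(-4)) + ((-16)·(-12) − 4·(-4))| = 370, so the area is 185.

370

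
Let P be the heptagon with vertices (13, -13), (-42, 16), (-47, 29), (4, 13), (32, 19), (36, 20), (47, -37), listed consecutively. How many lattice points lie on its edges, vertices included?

The number of boundary lattice points is Σ gcd(|Δx|,|Δy|) = gcd(55,29) + gcd(5,13) + gcd(51,16) + gcd(28,6) + gcd(4,1) + gcd(11,57) + gcd(34,24) = 1+1+1+2+1+1+2 = 9.

9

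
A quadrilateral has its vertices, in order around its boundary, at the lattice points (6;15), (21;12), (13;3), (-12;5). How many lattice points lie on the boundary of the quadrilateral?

Along each edge there are gcd(|Δx|,|Δy|)+1 lattice points, so counting each shared vertex once the boundary has gcd(15,3) + gcd(8,9) + gcd(25,2) + gcd(18,10) = 3+1+1+2 = 7.

7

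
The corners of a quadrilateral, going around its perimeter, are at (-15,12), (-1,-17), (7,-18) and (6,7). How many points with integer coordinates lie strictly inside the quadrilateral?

368

By the shoelace formula, twice the signed area is |((-15)·(-17) − (-1)·12) + ((-1)·(-18) − 7·(-17)) + (7·7 − 6·(-18)) + (6·12 − (-15)·7)| = 738, so the area is 369.
Along each edge there are gcd(|Δx|,|Δy|)+1 lattice points, so counting each shared vertex once the boundary has gcd(14,29) + gcd(8,1) + gcd(1,25) + gcd(21,5) = 1+1+1+1 = 4.
By Pick's theorem A = I + B/2 − 1, so I = 369 − 4/2 + 1 = 368.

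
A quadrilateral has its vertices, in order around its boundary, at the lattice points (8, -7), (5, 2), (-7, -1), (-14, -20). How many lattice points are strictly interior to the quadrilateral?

219

The shoelace formula gives twice the area as |(8·2 − 5·(-7)) + (5·(-1) − (-7)·2) + ((-7)·(-20) − (-14)·(-1)) + ((-14)·(-7) − 8·(-20))| = 444, so the area is 222.
The number of boundary lattice points is Σ gcd(|Δx|,|Δy|) = gcd(3,9) + gcd(12,3) + gcd(7,19) + gcd(22,13) = 3+3+1+1 = 8.
Pick's theorem gives I = A − B/2 + 1 = 222 − 8/2 + 1 = 219.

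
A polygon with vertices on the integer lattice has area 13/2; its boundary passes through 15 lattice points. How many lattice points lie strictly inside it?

From Pick's theorem, I = A − B/2 + 1 = 13/2 − 15/2 + 1 = 0.

0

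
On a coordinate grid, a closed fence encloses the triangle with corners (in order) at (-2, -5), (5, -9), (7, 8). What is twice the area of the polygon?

127

Using the shoelace formula, 2A = |((-2)·(-9) − 5·(-5)) + (5·8 − 7·(-9)) + (7·(-5) − (-2)·8)| = 127, so the area is 63.5.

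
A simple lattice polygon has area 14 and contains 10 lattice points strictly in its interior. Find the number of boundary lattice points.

Pick's theorem gives A = I + B/2 − 1, so B = 2(A − I + 1) = 2(14 − 10 + 1) = 10.

10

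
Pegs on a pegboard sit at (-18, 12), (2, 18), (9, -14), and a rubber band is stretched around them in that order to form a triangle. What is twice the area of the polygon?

682

By the shoelace formula, twice the signed area is |((-18)·18 − 2·12) + (2·(-14) − 9·18) + (9·12 − (-18)·(-14))| = 682, so the area is 341.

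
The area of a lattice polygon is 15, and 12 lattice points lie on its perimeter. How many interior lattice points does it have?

10

From Pick's theorem, I = A − B/2 + 1 = 15 − 12/2 + 1 = 10.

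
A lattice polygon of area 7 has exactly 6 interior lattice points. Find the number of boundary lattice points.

4

Pick's theorem gives A = I + B/2 − 1, so B = 2(A − I + 1) = 2(7 − 6 + 1) = 4.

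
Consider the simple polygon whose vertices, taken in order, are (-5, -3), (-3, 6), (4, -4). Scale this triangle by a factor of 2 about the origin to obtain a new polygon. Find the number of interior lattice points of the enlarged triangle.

Using the shoelace formula, 2A = |((-5)·6 − (-3)·(-3)) + ((-3)·(-4) − 4·6) + (4·(-3) − (-5)·(-4))| = 83, so the area is 83/2.
The number of boundary lattice points is Σ gcd(|Δx|,|Δy|) = gcd(2,9) + gcd(7,10) + gcd(9,1) = 1+1+1 = 3.
Scaling by 2 multiplies the area by 2² = 4 (so the new area is 166) and multiplies the boundary lattice-point count by 2, giving 6.
By Pick's theorem, the interior count of the dilated polygon is 166 − 6/2 + 1 = 164.

164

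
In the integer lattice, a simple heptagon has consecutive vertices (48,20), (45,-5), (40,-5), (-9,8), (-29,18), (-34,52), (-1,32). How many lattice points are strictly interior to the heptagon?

2145

By the shoelace formula, twice the signed area is |[48·(-5) − 45·20] + [45·(-5) − 40·(-5)] + [40·8 − (-9)·(-5)] + [(-9)·18 − (-29)·8] + [(-29)·52 − (-34)·18] + [(-34)·32 − (-1)·52] + [(-1)·20 − 48·32]| = 4308, so the area is 2154.
Along each edge there are gcd(|Δx|,|Δy|)+1 lattice points, so counting each shared vertex once the boundary has gcd(3,25) + gcd(5,0) + gcd(49,13) + gcd(20,10) + gcd(5,34) + gcd(33,20) + gcd(49,12) = 1+5+1+10+1+1+1 = 20.
Pick's theorem gives I = A − B/2 + 1 = 2154 − 20/2 + 1 = 2145.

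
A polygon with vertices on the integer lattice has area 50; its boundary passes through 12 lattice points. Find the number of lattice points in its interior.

From Pick's theorem, I = A − B/2 + 1 = 50 − 12/2 + 1 = 45.

45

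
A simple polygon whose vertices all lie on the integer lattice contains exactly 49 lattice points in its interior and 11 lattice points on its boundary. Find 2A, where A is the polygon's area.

107

Pick's theorem states A = I + B/2 − 1, so A = 49 + 11/2 − 1 = 107/2.
Hence 2A = 107.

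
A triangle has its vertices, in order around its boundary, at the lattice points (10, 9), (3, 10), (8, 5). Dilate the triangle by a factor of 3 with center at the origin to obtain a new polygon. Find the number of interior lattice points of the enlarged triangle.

By the shoelace formula, twice the signed area is |(10·10 − 3·9) + (3·5 − 8·10) + (8·9 − 10·5)| = 30, so the area is 15.
Along each edge there are gcd(|Δx|,|Δy|)+1 lattice points, so counting each shared vertex once the boundary has gcd(7,1) + gcd(5,5) + gcd(2,4) = 1+5+2 = 8.
Scaling by 3 multiplies the area by 3² = 9 (so the new area is 135) and multiplies the boundary lattice-point count by 3, giving 24.
By Pick's theorem, the interior count of the dilated polygon is 135 − 24/2 + 1 = 124.

124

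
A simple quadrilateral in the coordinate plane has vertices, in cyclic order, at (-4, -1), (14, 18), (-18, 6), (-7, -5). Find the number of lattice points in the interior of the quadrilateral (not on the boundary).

Using the shoelace formula, 2A = |[(-4)·18 − 14·(-1)] + [14·6 − (-18)·18] + [(-18)·(-5) − (-7)·6] + [(-7)·(-1) − (-4)·(-5)]| = 469, so the area is 469/2.
Summing gcd(|Δx|,|Δy|) over the edges gives the boundary count: gcd(18,19) + gcd(32,12) + gcd(11,11) + gcd(3,4) = 1+4+11+1 = 17.
By Pick's theorem A = I + B/2 − 1, so I = 469/2 − 17/2 + 1 = 227.

227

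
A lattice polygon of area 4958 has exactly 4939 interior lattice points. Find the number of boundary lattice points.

Pick's theorem gives A = I + B/2 − 1, so B = 2(A − I + 1) = 2(4958 − 4939 + 1) = 40.

40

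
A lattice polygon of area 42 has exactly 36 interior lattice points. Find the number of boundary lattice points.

14

Pick's theorem gives A = I + B/2 − 1, so B = 2(A − I + 1) = 2(42 − 36 + 1) = 14.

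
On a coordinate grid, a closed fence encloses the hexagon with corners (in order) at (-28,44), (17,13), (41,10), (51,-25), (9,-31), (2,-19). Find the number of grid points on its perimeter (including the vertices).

The number of boundary lattice points is Σ gcd(|Δx|,|Δy|) = gcd(45,31) + gcd(24,3) + gcd(10,35) + gcd(42,6) + gcd(7,12) + gcd(30,63) = 1+3+5+6+1+3 = 19.

19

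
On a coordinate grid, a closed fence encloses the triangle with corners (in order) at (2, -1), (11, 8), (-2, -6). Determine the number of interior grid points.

0

Using the shoelace formula, 2A = |(2·8 − 11·(-1)) + (11·(-6) − (-2)·8) + ((-2)·(-1) − 2·(-6))| = 9, so the area is 9/2.
Along each edge there are gcd(|Δx|,|Δy|)+1 lattice points, so counting each shared vertex once the boundary has gcd(9,9) + gcd(13,14) + gcd(4,5) = 9+1+1 = 11.
Pick's theorem gives I = A − B/2 + 1 = 9/2 − 11/2 + 1 = 0.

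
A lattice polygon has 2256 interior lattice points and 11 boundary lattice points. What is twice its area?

4521

Pick's theorem states A = I + B/2 − 1, so A = 2256 + 11/2 − 1 = 4521/2.
Hence 2A = 4521.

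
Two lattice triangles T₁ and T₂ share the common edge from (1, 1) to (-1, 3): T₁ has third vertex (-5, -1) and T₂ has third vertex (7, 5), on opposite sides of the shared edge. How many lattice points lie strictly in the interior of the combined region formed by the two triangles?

The union is the simple quadrilateral with vertices (1, 1), (-5, -1), (-1, 3), (7, 5) in order.
The shoelace formula gives twice the area as |[1·(-1) − (-5)·1] + [(-5)·3 − (-1)·(-1)] + [(-1)·5 − 7·3] + [7·1 − 1·5]| = 36, so the area is 18.
Along each edge there are gcd(|Δx|,|Δy|)+1 lattice points, so counting each shared vertex once the boundary has gcd(6,2) + gcd(4,4) + gcd(8,2) + gcd(6,4) = 2+4+2+2 = 10.
By Pick's theorem I = A − B/2 + 1 = 18 − 10/2 + 1 = 14.

14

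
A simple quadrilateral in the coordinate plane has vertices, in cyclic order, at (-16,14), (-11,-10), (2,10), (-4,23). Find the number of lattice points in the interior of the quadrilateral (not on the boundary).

The shoelace formula gives twice the area as |((-16)·(-10) − (-11)·14) + ((-11)·10 − 2·(-10)) + (2·23 − (-4)·10) + ((-4)·14 − (-16)·23)| = 622, so the area is 311.
Summing gcd(|Δx|,|Δy|) over the edges gives the boundary count: gcd(5,24) + gcd(13,20) + gcd(6,13) + gcd(12,9) = 1+1+1+3 = 6.
Pick's theorem gives I = A − B/2 + 1 = 311 − 6/2 + 1 = 309.

309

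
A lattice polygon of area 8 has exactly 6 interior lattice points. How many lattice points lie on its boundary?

6

Pick's theorem gives A = I + B/2 − 1, so B = 2(A − I + 1) = 2(8 − 6 + 1) = 6.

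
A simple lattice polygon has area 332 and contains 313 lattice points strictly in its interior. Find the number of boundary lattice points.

Pick's theorem gives A = I + B/2 − 1, so B = 2(A − I + 1) = 2(332 − 313 + 1) = 40.

40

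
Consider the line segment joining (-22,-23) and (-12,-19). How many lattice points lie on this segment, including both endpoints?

The number of lattice points on a segment between lattice points is gcd(|Δx|,|Δy|) + 1 = gcd(10,4) + 1 = 2 + 1 = 3.

3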